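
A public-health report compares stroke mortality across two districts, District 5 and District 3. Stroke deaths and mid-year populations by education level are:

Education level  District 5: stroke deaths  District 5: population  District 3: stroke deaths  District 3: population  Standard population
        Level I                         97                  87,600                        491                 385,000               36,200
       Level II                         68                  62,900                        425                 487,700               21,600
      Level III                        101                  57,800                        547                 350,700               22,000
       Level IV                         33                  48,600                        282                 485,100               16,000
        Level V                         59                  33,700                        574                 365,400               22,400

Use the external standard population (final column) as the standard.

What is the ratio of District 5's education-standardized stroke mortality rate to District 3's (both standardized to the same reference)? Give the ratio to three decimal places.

1.057

Education-specific rates per 100,000 for District 5: 110.73, 108.11, 174.74, 67.90, 175.07.
For District 3: 127.53, 87.14, 155.97, 58.13, 157.09.
Standard total = 118,200; weights = 0.3063, 0.1827, 0.1861, 0.1354, 0.1895.
District 5: 0.3063×110.73 + 0.1827×108.11 + 0.1861×174.74 + 0.1354×67.90 + 0.1895×175.07 = 128.5614 per 100,000.
District 3: 0.3063×127.53 + 0.1827×87.14 + 0.1861×155.97 + 0.1354×58.13 + 0.1895×157.09 = 121.6522 per 100,000.
Ratio = 128.5614 ÷ 121.6522 = 1.05679.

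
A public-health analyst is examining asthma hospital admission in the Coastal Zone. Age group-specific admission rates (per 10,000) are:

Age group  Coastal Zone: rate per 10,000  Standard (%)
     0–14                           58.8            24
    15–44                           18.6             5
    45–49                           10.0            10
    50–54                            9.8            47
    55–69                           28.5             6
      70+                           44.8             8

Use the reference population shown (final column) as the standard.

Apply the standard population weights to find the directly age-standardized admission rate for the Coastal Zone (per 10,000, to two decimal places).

Standard weights: 0.24, 0.05, 0.10, 0.47, 0.06, 0.08.
Standardized rate: 0.2400×58.8 + 0.0500×18.6 + 0.1000×10.0 + 0.4700×9.8 + 0.0600×28.5 + 0.0800×44.8 = 25.9420 per 10,000.

25.94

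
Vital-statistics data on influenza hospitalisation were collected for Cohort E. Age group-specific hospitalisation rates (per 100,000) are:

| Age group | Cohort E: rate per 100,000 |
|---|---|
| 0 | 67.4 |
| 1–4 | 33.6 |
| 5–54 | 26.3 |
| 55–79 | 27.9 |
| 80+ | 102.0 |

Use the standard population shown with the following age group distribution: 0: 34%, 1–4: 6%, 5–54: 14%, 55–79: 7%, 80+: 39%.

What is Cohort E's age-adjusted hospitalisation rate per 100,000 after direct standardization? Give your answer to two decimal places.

Standard weights: 0.34, 0.06, 0.14, 0.07, 0.39.
Standardized rate: 0.3400×67.4 + 0.0600×33.6 + 0.1400×26.3 + 0.0700×27.9 + 0.3900×102.0 = 70.3470 per 100,000.

70.35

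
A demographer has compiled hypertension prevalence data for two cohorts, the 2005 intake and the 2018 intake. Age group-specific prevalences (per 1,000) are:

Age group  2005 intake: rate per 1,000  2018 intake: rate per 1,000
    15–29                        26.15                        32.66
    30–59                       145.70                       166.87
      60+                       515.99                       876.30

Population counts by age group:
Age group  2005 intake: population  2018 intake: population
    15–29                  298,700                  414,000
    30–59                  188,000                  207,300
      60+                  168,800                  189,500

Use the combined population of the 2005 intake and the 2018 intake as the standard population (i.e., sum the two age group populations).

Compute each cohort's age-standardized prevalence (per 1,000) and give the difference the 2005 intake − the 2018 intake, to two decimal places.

-96.92

Combined standard total = 1,466,300; weights = 0.4861, 0.2696, 0.2444.
The 2005 intake: 0.4861×26.15 + 0.2696×145.70 + 0.2444×515.99 = 178.0751 per 1,000.
The 2018 intake: 0.4861×32.66 + 0.2696×166.87 + 0.2444×876.30 = 274.9906 per 1,000.
Difference = 178.0751 − 274.9906 = -96.9155.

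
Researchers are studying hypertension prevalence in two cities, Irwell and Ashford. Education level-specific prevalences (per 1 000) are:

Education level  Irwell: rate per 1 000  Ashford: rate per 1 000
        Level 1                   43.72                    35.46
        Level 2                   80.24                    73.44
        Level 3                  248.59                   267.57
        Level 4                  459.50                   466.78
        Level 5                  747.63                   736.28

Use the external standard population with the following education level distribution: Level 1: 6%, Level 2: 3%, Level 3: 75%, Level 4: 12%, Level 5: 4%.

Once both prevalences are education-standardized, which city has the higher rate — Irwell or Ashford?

Standard weights: 0.06, 0.03, 0.75, 0.12, 0.04.
Irwell: 0.0600×43.72 + 0.0300×80.24 + 0.7500×248.59 + 0.1200×459.50 + 0.0400×747.63 = 276.5181 per 1 000.
Ashford: 0.0600×35.46 + 0.0300×73.44 + 0.7500×267.57 + 0.1200×466.78 + 0.0400×736.28 = 290.4731 per 1 000.

Ashford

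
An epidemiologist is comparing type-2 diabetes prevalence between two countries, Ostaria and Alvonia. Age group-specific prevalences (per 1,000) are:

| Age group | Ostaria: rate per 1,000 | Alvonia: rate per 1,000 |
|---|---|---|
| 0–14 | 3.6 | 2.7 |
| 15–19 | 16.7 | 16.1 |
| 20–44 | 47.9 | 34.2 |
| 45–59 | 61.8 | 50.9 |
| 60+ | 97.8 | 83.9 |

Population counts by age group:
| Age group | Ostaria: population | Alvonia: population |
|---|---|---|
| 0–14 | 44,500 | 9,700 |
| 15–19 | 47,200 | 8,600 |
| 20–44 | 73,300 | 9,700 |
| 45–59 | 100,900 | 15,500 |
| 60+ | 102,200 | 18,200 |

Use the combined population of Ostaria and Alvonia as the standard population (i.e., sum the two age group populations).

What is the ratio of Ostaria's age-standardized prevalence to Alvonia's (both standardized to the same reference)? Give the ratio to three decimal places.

Combined standard total = 429,800; weights = 0.1261, 0.1298, 0.1931, 0.2708, 0.2801.
Ostaria: 0.1261×3.6 + 0.1298×16.7 + 0.1931×47.9 + 0.2708×61.8 + 0.2801×97.8 = 56.0059 per 1,000.
Alvonia: 0.1261×2.7 + 0.1298×16.1 + 0.1931×34.2 + 0.2708×50.9 + 0.2801×83.9 = 46.3230 per 1,000.
Ratio = 56.0059 ÷ 46.3230 = 1.20903.

1.209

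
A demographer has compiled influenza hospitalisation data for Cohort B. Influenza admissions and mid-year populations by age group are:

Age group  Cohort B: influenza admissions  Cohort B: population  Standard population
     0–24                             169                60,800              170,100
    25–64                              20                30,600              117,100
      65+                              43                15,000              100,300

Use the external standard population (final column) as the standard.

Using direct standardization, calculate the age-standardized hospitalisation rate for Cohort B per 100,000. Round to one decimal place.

Age-specific rates per 100,000 for Cohort B: 277.96, 65.36, 286.67.
Standard total = 387,500; weights = 0.4390, 0.3022, 0.2588.
Standardized rate: 0.4390×277.96 + 0.3022×65.36 + 0.2588×286.67 = 215.9673 per 100,000.

216.0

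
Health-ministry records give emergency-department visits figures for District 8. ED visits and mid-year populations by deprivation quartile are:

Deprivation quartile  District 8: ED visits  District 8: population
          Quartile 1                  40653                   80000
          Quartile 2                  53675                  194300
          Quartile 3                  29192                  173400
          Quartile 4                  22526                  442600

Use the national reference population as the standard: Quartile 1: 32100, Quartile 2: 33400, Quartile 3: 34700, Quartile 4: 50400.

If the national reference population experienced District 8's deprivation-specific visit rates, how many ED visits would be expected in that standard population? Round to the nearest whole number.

Deprivation-specific rates per 1000 for District 8: 508.162, 276.248, 168.351, 50.895.
Expected ED visits = Σ (standard pop × deprivation-specific rate ÷ 1000)
= 32100×508.162/1000 + 33400×276.248/1000 + 34700×168.351/1000 + 50400×50.895/1000
= 16312.02 + 9226.69 + 5841.77 + 2565.09 = 33945.56.

33946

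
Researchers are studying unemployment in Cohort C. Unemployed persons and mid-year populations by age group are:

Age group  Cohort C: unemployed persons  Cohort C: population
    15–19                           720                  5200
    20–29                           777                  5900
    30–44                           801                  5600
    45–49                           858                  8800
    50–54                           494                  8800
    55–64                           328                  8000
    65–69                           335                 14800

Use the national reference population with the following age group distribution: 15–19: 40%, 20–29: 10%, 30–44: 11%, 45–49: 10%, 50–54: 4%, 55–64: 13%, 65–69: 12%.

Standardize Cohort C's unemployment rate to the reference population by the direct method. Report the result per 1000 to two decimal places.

104.33

Age-specific rates per 1000 for Cohort C: 138.462, 131.695, 143.036, 97.500, 56.136, 41.000, 22.635.
Standard weights: 0.40, 0.10, 0.11, 0.10, 0.04, 0.13, 0.12.
Standardized rate: 0.4000×138.462 + 0.1000×131.695 + 0.1100×143.036 + 0.1000×97.500 + 0.0400×56.136 + 0.1300×41.000 + 0.1200×22.635 = 104.3297 per 1000.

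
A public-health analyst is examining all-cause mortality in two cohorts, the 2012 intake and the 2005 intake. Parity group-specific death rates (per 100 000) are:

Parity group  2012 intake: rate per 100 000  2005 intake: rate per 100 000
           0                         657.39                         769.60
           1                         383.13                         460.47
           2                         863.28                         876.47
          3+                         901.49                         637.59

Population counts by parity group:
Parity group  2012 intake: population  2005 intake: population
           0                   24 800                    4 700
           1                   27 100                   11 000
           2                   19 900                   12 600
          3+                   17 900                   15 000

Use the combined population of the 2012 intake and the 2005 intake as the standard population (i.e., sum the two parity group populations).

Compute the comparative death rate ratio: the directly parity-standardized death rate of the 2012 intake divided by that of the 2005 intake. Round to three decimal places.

Combined standard total = 133 000; weights = 0.2218, 0.2865, 0.2444, 0.2474.
The 2012 intake: 0.2218×657.39 + 0.2865×383.13 + 0.2444×863.28 + 0.2474×901.49 = 689.5179 per 100 000.
The 2005 intake: 0.2218×769.60 + 0.2865×460.47 + 0.2444×876.47 + 0.2474×637.59 = 674.5045 per 100 000.
Ratio = 689.5179 ÷ 674.5045 = 1.02226.

1.022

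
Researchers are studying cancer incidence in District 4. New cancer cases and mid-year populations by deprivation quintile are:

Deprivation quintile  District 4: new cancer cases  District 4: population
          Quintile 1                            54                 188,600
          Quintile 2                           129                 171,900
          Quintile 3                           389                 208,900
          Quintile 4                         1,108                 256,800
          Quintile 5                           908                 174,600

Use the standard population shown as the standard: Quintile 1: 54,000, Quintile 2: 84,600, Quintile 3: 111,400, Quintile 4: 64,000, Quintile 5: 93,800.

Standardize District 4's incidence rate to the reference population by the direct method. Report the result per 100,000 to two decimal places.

Deprivation-specific rates per 100,000 for District 4: 28.63, 75.04, 186.21, 431.46, 520.05.
Standard total = 407,800; weights = 0.1324, 0.2075, 0.2732, 0.1569, 0.2300.
Standardized rate: 0.1324×28.63 + 0.2075×75.04 + 0.2732×186.21 + 0.1569×431.46 + 0.2300×520.05 = 257.5601 per 100,000.

257.56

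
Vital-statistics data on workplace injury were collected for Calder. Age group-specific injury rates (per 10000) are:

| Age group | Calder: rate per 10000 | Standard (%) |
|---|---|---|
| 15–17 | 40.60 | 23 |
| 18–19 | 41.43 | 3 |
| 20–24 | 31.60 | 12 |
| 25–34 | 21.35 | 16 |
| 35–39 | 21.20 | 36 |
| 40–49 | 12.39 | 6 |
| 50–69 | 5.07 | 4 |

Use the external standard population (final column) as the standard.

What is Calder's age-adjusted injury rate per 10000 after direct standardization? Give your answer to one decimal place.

Standard weights: 0.23, 0.03, 0.12, 0.16, 0.36, 0.06, 0.04.
Standardized rate: 0.2300×40.60 + 0.0300×41.43 + 0.1200×31.60 + 0.1600×21.35 + 0.3600×21.20 + 0.0600×12.39 + 0.0400×5.07 = 26.3671 per 10000.

26.4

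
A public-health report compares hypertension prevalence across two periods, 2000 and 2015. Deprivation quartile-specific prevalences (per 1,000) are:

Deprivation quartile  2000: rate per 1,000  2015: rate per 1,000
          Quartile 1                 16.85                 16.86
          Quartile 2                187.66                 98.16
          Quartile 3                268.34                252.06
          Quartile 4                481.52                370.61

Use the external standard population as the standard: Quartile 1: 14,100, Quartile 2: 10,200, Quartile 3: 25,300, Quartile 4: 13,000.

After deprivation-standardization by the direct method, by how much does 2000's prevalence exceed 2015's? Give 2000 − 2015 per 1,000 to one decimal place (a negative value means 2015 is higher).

44.2

Standard total = 62,600; weights = 0.2252, 0.1629, 0.4042, 0.2077.
2000: 0.2252×16.85 + 0.1629×187.66 + 0.4042×268.34 + 0.2077×481.52 = 242.8192 per 1,000.
2015: 0.2252×16.86 + 0.1629×98.16 + 0.4042×252.06 + 0.2077×370.61 = 198.6263 per 1,000.
Difference = 242.8192 − 198.6263 = 44.1929.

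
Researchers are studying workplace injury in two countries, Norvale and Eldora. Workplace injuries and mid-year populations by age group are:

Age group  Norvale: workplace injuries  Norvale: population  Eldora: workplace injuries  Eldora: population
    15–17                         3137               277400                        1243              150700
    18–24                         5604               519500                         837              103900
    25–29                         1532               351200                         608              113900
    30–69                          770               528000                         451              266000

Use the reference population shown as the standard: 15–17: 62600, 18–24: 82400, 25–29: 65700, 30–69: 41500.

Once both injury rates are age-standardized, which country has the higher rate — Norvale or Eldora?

Age-specific rates per 10000 for Norvale: 113.09, 107.87, 43.62, 14.58.
For Eldora: 82.48, 80.56, 53.38, 16.95.
Standard total = 252200; weights = 0.2482, 0.3267, 0.2605, 0.1646.
Norvale: 0.2482×113.09 + 0.3267×107.87 + 0.2605×43.62 + 0.1646×14.58 = 77.0780 per 10000.
Eldora: 0.2482×82.48 + 0.3267×80.56 + 0.2605×53.38 + 0.1646×16.95 = 63.4895 per 10000.

Norvale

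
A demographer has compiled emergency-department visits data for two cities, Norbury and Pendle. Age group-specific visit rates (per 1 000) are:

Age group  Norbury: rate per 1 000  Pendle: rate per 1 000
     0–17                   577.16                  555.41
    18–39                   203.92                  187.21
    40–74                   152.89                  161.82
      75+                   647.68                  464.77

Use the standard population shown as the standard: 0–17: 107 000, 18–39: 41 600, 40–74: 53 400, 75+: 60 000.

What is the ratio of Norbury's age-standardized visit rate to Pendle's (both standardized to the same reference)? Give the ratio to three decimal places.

1.130

Standard total = 262 000; weights = 0.4084, 0.1588, 0.2038, 0.2290.
Norbury: 0.4084×577.16 + 0.1588×203.92 + 0.2038×152.89 + 0.2290×647.68 = 447.5737 per 1 000.
Pendle: 0.4084×555.41 + 0.1588×187.21 + 0.2038×161.82 + 0.2290×464.77 = 395.9702 per 1 000.
Ratio = 447.5737 ÷ 395.9702 = 1.13032.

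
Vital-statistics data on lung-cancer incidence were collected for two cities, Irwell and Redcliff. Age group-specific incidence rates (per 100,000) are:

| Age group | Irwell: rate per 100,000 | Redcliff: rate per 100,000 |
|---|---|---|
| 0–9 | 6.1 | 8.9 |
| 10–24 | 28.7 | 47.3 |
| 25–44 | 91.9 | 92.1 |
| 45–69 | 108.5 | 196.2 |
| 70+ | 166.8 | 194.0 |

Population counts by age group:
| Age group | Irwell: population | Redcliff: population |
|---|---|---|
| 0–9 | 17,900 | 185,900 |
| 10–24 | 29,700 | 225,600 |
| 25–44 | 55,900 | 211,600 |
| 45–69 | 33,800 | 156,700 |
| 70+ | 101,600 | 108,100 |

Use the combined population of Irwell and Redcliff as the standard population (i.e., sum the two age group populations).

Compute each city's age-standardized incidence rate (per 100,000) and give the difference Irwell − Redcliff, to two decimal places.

Combined standard total = 1,126,800; weights = 0.1809, 0.2266, 0.2374, 0.1691, 0.1861.
Irwell: 0.1809×6.1 + 0.2266×28.7 + 0.2374×91.9 + 0.1691×108.5 + 0.1861×166.8 = 78.8079 per 100,000.
Redcliff: 0.1809×8.9 + 0.2266×47.3 + 0.2374×92.1 + 0.1691×196.2 + 0.1861×194.0 = 103.4648 per 100,000.
Difference = 78.8079 − 103.4648 = -24.6569.

-24.66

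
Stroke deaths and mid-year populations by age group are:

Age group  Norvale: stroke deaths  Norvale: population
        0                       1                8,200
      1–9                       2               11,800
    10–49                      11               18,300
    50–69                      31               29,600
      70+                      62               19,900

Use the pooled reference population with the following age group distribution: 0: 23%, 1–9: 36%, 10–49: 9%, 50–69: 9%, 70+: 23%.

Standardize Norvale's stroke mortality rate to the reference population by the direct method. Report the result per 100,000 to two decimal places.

Age-specific rates per 100,000 for Norvale: 12.20, 16.95, 60.11, 104.73, 311.56.
Standard weights: 0.23, 0.36, 0.09, 0.09, 0.23.
Standardized rate: 0.2300×12.20 + 0.3600×16.95 + 0.0900×60.11 + 0.0900×104.73 + 0.2300×311.56 = 95.4004 per 100,000.

95.40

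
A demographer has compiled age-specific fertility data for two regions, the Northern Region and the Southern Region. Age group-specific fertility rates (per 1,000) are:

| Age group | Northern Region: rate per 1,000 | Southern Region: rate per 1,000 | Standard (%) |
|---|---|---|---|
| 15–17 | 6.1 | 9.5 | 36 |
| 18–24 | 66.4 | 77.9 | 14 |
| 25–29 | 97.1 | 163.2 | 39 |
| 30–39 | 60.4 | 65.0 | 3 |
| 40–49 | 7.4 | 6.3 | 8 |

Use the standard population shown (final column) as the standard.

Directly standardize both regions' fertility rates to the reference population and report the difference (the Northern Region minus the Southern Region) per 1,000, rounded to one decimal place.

-28.7

Standard weights: 0.36, 0.14, 0.39, 0.03, 0.08.
The Northern Region: 0.3600×6.1 + 0.1400×66.4 + 0.3900×97.1 + 0.0300×60.4 + 0.0800×7.4 = 51.7650 per 1,000.
The Southern Region: 0.3600×9.5 + 0.1400×77.9 + 0.3900×163.2 + 0.0300×65.0 + 0.0800×6.3 = 80.4280 per 1,000.
Difference = 51.7650 − 80.4280 = -28.6630.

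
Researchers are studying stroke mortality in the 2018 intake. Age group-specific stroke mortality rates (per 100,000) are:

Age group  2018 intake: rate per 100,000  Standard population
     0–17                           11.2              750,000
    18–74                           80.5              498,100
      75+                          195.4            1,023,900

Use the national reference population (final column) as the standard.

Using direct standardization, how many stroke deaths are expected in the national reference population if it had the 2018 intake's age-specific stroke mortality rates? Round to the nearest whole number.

Expected stroke deaths = Σ (standard pop × age-specific rate ÷ 100,000)
= 750,000×11.2/100,000 + 498,100×80.5/100,000 + 1,023,900×195.4/100,000
= 84.00 + 400.97 + 2000.70 = 2485.67.

2486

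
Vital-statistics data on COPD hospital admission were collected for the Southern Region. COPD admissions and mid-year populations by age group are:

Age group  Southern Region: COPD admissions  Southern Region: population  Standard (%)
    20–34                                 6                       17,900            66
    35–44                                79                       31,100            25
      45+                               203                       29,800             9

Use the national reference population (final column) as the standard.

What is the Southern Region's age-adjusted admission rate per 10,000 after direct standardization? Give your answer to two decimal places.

Age-specific rates per 10,000 for the Southern Region: 3.35, 25.40, 68.12.
Standard weights: 0.66, 0.25, 0.09.
Standardized rate: 0.6600×3.35 + 0.2500×25.40 + 0.0900×68.12 = 14.6936 per 10,000.

14.69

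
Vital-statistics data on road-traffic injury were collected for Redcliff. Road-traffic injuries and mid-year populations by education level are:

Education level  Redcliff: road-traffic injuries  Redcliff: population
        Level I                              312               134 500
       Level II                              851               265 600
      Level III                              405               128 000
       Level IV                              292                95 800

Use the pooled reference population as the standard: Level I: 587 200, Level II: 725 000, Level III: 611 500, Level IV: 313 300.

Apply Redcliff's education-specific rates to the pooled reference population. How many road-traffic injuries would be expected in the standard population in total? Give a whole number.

6575

Education-specific rates per 100 000 for Redcliff: 231.97, 320.41, 316.41, 304.80.
Expected road-traffic injuries = Σ (standard pop × education-specific rate ÷ 100 000)
= 587 200×231.97/100 000 + 725 000×320.41/100 000 + 611 500×316.41/100 000 + 313 300×304.80/100 000
= 1362.13 + 2322.95 + 1934.82 + 954.94 = 6574.85.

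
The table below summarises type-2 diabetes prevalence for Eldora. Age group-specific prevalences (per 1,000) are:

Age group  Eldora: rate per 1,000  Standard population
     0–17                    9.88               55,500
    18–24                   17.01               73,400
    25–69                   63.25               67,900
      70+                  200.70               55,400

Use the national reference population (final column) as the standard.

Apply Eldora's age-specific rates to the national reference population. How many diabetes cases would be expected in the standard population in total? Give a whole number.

17210

Expected diabetes cases = Σ (standard pop × age-specific rate ÷ 1,000)
= 55,500×9.88/1,000 + 73,400×17.01/1,000 + 67,900×63.25/1,000 + 55,400×200.70/1,000
= 548.34 + 1248.53 + 4294.68 + 11118.78 = 17210.33.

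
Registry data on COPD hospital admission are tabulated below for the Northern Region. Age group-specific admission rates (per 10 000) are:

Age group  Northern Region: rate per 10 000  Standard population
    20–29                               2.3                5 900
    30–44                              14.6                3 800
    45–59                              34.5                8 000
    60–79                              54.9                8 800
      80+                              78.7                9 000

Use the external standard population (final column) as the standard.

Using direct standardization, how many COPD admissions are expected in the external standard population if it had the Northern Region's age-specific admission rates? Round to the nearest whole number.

154

Expected COPD admissions = Σ (standard pop × age-specific rate ÷ 10 000)
= 5 900×2.3/10 000 + 3 800×14.6/10 000 + 8 000×34.5/10 000 + 8 800×54.9/10 000 + 9 000×78.7/10 000
= 1.36 + 5.55 + 27.60 + 48.31 + 70.83 = 153.65.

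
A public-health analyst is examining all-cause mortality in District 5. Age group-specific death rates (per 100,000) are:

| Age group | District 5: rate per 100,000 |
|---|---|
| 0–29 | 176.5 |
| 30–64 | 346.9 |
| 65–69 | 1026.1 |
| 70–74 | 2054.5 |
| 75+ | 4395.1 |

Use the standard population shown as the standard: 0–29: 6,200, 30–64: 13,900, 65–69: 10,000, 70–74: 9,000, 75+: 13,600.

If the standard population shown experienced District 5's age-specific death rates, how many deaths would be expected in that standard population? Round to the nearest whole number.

Expected deaths = Σ (standard pop × age-specific rate ÷ 100,000)
= 6,200×176.5/100,000 + 13,900×346.9/100,000 + 10,000×1026.1/100,000 + 9,000×2054.5/100,000 + 13,600×4395.1/100,000
= 10.94 + 48.22 + 102.61 + 184.91 + 597.73 = 944.41.

944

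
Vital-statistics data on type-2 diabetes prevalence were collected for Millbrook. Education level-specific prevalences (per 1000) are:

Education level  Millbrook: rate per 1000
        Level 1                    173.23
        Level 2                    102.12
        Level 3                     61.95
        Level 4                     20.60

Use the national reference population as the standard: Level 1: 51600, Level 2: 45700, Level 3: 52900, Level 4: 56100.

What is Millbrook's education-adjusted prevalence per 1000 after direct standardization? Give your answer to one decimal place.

Standard total = 206300; weights = 0.2501, 0.2215, 0.2564, 0.2719.
Standardized rate: 0.2501×173.23 + 0.2215×102.12 + 0.2564×61.95 + 0.2719×20.60 = 87.4376 per 1000.

87.4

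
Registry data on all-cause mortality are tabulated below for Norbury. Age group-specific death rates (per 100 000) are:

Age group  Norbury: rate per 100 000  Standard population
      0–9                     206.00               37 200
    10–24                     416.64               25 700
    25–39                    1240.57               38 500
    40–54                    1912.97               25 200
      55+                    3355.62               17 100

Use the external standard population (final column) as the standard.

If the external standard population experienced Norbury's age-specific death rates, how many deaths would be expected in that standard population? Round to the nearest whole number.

1717

Expected deaths = Σ (standard pop × age-specific rate ÷ 100 000)
= 37 200×206.00/100 000 + 25 700×416.64/100 000 + 38 500×1240.57/100 000 + 25 200×1912.97/100 000 + 17 100×3355.62/100 000
= 76.63 + 107.08 + 477.62 + 482.07 + 573.81 = 1717.21.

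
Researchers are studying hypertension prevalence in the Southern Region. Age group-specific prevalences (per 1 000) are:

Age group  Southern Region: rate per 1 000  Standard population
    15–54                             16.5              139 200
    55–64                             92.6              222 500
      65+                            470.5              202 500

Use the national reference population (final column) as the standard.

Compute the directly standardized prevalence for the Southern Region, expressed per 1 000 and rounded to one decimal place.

Standard total = 564 200; weights = 0.2467, 0.3944, 0.3589.
Standardized rate: 0.2467×16.5 + 0.3944×92.6 + 0.3589×470.5 = 209.4586 per 1 000.

209.5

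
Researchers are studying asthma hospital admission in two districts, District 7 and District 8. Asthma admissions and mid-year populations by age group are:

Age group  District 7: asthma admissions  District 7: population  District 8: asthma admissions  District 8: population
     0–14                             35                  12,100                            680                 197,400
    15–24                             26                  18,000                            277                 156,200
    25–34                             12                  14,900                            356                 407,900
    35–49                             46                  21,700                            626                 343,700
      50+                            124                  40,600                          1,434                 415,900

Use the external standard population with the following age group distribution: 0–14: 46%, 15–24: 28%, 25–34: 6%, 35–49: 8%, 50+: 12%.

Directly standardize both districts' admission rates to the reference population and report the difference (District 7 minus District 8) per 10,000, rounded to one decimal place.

-3.7

Age-specific rates per 10,000 for District 7: 28.93, 14.44, 8.05, 21.20, 30.54.
For District 8: 34.45, 17.73, 8.73, 18.21, 34.48.
Standard weights: 0.46, 0.28, 0.06, 0.08, 0.12.
District 7: 0.4600×28.93 + 0.2800×14.44 + 0.0600×8.05 + 0.0800×21.20 + 0.1200×30.54 = 23.1943 per 10,000.
District 8: 0.4600×34.45 + 0.2800×17.73 + 0.0600×8.73 + 0.0800×18.21 + 0.1200×34.48 = 26.9297 per 10,000.
Difference = 23.1943 − 26.9297 = -3.7354.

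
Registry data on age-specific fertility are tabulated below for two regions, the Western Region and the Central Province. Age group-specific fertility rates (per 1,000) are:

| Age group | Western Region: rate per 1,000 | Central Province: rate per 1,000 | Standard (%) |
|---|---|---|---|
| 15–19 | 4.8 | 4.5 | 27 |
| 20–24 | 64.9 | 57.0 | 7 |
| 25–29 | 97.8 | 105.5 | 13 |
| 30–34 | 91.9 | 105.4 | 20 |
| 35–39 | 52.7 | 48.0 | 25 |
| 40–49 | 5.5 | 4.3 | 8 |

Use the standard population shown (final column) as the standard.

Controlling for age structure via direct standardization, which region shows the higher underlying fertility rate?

Standard weights: 0.27, 0.07, 0.13, 0.20, 0.25, 0.08.
The Western Region: 0.2700×4.8 + 0.0700×64.9 + 0.1300×97.8 + 0.2000×91.9 + 0.2500×52.7 + 0.0800×5.5 = 50.5480 per 1,000.
The Central Province: 0.2700×4.5 + 0.0700×57.0 + 0.1300×105.5 + 0.2000×105.4 + 0.2500×48.0 + 0.0800×4.3 = 52.3440 per 1,000.

Central Province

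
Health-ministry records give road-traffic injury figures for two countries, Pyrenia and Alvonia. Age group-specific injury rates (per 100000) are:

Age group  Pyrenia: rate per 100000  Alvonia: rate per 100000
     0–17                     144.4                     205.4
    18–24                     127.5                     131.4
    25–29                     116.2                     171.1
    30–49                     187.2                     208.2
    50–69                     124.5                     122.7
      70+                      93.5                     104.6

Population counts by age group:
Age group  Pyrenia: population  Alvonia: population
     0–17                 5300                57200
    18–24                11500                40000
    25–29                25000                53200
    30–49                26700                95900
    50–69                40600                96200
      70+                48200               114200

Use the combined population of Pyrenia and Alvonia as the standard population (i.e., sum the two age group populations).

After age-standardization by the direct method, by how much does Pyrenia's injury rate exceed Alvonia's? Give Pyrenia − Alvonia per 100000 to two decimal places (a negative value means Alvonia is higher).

-20.26

Combined standard total = 614000; weights = 0.1018, 0.0839, 0.1274, 0.1997, 0.2228, 0.2645.
Pyrenia: 0.1018×144.4 + 0.0839×127.5 + 0.1274×116.2 + 0.1997×187.2 + 0.2228×124.5 + 0.2645×93.5 = 130.0404 per 100000.
Alvonia: 0.1018×205.4 + 0.0839×131.4 + 0.1274×171.1 + 0.1997×208.2 + 0.2228×122.7 + 0.2645×104.6 = 150.2970 per 100000.
Difference = 130.0404 − 150.2970 = -20.2566.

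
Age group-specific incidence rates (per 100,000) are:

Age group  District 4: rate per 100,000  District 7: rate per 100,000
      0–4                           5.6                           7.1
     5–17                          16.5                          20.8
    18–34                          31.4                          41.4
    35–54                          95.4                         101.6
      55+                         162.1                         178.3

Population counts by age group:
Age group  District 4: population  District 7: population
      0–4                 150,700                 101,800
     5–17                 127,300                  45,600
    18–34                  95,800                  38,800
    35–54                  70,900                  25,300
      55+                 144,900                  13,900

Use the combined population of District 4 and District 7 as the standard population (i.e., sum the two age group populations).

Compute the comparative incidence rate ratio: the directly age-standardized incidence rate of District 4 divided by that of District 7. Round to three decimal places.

Combined standard total = 815,000; weights = 0.3098, 0.2121, 0.1652, 0.1180, 0.1948.
District 4: 0.3098×5.6 + 0.2121×16.5 + 0.1652×31.4 + 0.1180×95.4 + 0.1948×162.1 = 53.2666 per 100,000.
District 7: 0.3098×7.1 + 0.2121×20.8 + 0.1652×41.4 + 0.1180×101.6 + 0.1948×178.3 = 60.1834 per 100,000.
Ratio = 53.2666 ÷ 60.1834 = 0.88507.

0.885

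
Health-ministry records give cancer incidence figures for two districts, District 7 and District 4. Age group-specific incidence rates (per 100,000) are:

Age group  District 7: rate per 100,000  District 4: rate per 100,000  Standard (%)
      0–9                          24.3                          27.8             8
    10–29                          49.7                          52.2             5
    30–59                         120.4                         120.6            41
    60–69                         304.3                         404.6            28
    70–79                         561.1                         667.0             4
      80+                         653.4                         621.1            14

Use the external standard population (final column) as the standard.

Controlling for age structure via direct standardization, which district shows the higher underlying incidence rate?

District 4

Standard weights: 0.08, 0.05, 0.41, 0.28, 0.04, 0.14.
District 7: 0.0800×24.3 + 0.0500×49.7 + 0.4100×120.4 + 0.2800×304.3 + 0.0400×561.1 + 0.1400×653.4 = 252.9170 per 100,000.
District 4: 0.0800×27.8 + 0.0500×52.2 + 0.4100×120.6 + 0.2800×404.6 + 0.0400×667.0 + 0.1400×621.1 = 281.2020 per 100,000.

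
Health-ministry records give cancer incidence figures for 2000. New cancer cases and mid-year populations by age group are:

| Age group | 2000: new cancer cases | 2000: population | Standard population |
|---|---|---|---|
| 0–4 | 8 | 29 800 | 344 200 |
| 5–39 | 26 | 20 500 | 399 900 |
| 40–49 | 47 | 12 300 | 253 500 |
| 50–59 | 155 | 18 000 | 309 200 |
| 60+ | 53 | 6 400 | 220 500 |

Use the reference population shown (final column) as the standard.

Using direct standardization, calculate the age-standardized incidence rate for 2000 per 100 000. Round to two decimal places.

Age-specific rates per 100 000 for 2000: 26.85, 126.83, 382.11, 861.11, 828.12.
Standard total = 1 527 300; weights = 0.2254, 0.2618, 0.1660, 0.2024, 0.1444.
Standardized rate: 0.2254×26.85 + 0.2618×126.83 + 0.1660×382.11 + 0.2024×861.11 + 0.1444×828.12 = 396.5706 per 100 000.

396.57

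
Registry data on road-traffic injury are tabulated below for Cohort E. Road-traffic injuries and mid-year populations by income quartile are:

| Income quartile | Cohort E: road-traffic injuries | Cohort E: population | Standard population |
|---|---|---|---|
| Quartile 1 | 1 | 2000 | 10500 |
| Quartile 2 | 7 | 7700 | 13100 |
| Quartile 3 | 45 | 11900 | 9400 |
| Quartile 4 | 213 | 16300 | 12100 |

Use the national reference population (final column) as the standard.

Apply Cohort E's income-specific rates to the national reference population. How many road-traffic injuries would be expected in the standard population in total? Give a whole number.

211

Income-specific rates per 100000 for Cohort E: 50.00, 90.91, 378.15, 1306.75.
Expected road-traffic injuries = Σ (standard pop × income-specific rate ÷ 100000)
= 10500×50.00/100000 + 13100×90.91/100000 + 9400×378.15/100000 + 12100×1306.75/100000
= 5.25 + 11.91 + 35.55 + 158.12 = 210.82.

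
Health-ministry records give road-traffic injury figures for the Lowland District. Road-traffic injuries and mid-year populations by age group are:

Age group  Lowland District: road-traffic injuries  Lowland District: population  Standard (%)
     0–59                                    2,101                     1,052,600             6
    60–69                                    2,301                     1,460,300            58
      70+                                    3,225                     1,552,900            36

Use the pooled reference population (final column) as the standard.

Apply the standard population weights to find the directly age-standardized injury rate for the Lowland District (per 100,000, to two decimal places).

Age-specific rates per 100,000 for the Lowland District: 199.60, 157.57, 207.68.
Standard weights: 0.06, 0.58, 0.36.
Standardized rate: 0.0600×199.60 + 0.5800×157.57 + 0.3600×207.68 = 178.1302 per 100,000.

178.13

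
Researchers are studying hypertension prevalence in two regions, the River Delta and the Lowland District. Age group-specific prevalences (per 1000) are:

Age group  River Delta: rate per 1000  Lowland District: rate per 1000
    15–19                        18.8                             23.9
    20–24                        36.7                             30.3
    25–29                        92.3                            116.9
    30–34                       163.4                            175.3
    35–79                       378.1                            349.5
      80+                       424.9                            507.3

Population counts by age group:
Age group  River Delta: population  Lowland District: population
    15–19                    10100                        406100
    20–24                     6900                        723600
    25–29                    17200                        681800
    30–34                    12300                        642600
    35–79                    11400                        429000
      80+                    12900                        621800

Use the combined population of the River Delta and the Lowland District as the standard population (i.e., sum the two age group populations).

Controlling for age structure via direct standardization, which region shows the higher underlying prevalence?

Lowland District

Combined standard total = 3575700; weights = 0.1164, 0.2043, 0.1955, 0.1832, 0.1232, 0.1775.
The River Delta: 0.1164×18.8 + 0.2043×36.7 + 0.1955×92.3 + 0.1832×163.4 + 0.1232×378.1 + 0.1775×424.9 = 179.6464 per 1000.
The Lowland District: 0.1164×23.9 + 0.2043×30.3 + 0.1955×116.9 + 0.1832×175.3 + 0.1232×349.5 + 0.1775×507.3 = 197.0248 per 1000.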